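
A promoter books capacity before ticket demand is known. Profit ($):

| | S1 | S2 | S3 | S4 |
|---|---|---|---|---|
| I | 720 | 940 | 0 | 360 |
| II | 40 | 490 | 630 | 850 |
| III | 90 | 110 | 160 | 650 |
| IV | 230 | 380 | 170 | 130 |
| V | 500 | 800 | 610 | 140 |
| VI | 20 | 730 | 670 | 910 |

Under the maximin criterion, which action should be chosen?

V

Row minima: I=0, II=40, III=90, IV=130, V=140, VI=20
Best worst-case = 140 → V.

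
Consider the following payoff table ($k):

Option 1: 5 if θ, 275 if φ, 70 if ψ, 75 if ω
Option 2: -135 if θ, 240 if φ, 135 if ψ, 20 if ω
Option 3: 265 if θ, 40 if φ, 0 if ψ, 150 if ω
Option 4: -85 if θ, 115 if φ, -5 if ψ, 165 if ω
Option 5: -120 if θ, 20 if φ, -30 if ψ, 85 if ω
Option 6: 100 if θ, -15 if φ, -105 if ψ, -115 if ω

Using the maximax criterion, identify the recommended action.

Row maxima: Option 1=275, Option 2=240, Option 3=265, Option 4=165, Option 5=85, Option 6=100
Best best-case = 275 → Option 1.

Option 1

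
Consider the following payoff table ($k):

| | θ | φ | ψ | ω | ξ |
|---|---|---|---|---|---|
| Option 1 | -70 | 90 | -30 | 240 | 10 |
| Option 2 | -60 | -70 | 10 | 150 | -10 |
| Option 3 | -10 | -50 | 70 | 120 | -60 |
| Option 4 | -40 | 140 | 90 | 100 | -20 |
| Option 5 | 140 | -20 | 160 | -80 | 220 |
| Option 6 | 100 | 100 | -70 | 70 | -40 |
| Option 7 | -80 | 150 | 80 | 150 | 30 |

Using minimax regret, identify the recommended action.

Option 1

Column bests: θ=140, φ=150, ψ=160, ω=240, ξ=220.
Option 1 regrets: 210, 60, 190, 0, 210 → max 210
Option 2 regrets: 200, 220, 150, 90, 230 → max 230
Option 3 regrets: 150, 200, 90, 120, 280 → max 280
Option 4 regrets: 180, 10, 70, 140, 240 → max 240
Option 5 regrets: 0, 170, 0, 320, 0 → max 320
Option 6 regrets: 40, 50, 230, 170, 260 → max 260
Option 7 regrets: 220, 0, 80, 90, 190 → max 220
Smallest max regret = 210 → Option 1.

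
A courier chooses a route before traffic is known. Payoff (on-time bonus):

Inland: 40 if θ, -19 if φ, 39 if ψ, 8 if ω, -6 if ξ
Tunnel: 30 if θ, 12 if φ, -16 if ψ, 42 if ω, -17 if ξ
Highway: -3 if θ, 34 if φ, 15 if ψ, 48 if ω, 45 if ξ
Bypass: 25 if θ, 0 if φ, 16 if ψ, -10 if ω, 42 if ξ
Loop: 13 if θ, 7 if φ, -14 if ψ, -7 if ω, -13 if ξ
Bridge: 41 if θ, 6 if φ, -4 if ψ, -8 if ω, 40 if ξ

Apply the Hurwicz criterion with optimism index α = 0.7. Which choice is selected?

Inland: 0.7·40 + 0.3·(-19) = 22.3
Tunnel: 0.7·42 + 0.3·(-17) = 24.3
Highway: 0.7·48 + 0.3·(-3) = 32.7
Bypass: 0.7·42 + 0.3·(-10) = 26.4
Loop: 0.7·13 + 0.3·(-14) = 4.9
Bridge: 0.7·41 + 0.3·(-8) = 26.3
Highest Hurwicz score = 32.7 → Highway.

Highway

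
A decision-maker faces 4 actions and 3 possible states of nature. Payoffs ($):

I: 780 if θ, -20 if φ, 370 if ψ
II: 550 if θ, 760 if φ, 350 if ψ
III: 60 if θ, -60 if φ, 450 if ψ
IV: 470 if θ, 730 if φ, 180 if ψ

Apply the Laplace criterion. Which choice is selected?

II

Row averages: I=1130/3, II=1660/3, III=150, IV=460
Highest average = 1660/3 → II.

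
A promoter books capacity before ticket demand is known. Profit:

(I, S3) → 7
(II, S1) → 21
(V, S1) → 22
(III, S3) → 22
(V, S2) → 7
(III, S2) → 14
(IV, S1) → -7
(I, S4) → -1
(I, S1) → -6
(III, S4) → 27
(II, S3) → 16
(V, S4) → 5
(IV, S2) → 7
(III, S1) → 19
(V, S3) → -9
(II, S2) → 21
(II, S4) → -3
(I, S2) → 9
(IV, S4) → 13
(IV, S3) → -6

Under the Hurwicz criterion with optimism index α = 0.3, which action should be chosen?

III

I: 0.3·9 + 0.7·(-6) = -1.5
II: 0.3·21 + 0.7·(-3) = 4.2
III: 0.3·27 + 0.7·14 = 17.9
IV: 0.3·13 + 0.7·(-7) = -1
V: 0.3·22 + 0.7·(-9) = 0.3
Highest Hurwicz score = 17.9 → III.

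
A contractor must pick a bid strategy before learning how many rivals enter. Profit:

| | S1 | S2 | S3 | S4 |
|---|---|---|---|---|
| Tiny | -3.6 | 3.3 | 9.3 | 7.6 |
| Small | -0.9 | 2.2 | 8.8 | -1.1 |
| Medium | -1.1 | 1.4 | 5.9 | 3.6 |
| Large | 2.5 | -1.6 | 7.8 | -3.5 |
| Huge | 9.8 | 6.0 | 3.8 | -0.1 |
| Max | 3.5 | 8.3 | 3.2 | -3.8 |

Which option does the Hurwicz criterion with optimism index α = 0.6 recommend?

Tiny: 0.6·9.3 + 0.4·(-3.6) = 4.14
Small: 0.6·8.8 + 0.4·(-1.1) = 4.84
Medium: 0.6·5.9 + 0.4·(-1.1) = 3.1
Large: 0.6·7.8 + 0.4·(-3.5) = 3.28
Huge: 0.6·9.8 + 0.4·(-0.1) = 5.84
Max: 0.6·8.3 + 0.4·(-3.8) = 3.46
Highest Hurwicz score = 5.84 → Huge.

Huge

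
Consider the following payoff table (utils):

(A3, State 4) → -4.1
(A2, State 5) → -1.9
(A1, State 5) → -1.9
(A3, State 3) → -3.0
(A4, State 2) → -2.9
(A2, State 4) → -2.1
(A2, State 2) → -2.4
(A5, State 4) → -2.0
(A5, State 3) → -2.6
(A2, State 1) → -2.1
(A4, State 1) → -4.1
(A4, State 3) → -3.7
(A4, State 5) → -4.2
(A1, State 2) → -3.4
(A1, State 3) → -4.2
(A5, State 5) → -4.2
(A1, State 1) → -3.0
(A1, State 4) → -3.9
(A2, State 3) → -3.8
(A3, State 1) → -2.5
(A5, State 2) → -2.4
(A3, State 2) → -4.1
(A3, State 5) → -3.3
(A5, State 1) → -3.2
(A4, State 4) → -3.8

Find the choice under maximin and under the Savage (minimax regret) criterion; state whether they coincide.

maximin → A2; minimax regret → A2 (agree)

Row minima: A1=-4.2, A2=-3.8, A3=-4.1, A4=-4.2, A5=-4.2
Best worst-case = -3.8 → A2.
Column bests: State 1=-2.1, State 2=-2.4, State 3=-2.6, State 4=-2.0, State 5=-1.9.
A1 regrets: 0.9, 1.0, 1.6, 1.9, 0.0 → max 1.9
A2 regrets: 0.0, 0.0, 1.2, 0.1, 0.0 → max 1.2
A3 regrets: 0.4, 1.7, 0.4, 2.1, 1.4 → max 2.1
A4 regrets: 2.0, 0.5, 1.1, 1.8, 2.3 → max 2.3
A5 regrets: 1.1, 0.0, 0.0, 0.0, 2.3 → max 2.3
Smallest max regret = 1.2 → A2.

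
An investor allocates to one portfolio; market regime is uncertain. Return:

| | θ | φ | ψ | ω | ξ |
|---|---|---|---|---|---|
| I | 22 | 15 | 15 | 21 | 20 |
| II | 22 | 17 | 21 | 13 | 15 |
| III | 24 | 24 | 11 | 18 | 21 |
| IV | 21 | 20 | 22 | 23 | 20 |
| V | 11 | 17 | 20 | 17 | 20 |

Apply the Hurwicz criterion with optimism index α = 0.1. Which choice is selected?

I: 0.1·22 + 0.9·15 = 15.7
II: 0.1·22 + 0.9·13 = 13.9
III: 0.1·24 + 0.9·11 = 12.3
IV: 0.1·23 + 0.9·20 = 20.3
V: 0.1·20 + 0.9·11 = 11.9
Highest Hurwicz score = 20.3 → IV.

IV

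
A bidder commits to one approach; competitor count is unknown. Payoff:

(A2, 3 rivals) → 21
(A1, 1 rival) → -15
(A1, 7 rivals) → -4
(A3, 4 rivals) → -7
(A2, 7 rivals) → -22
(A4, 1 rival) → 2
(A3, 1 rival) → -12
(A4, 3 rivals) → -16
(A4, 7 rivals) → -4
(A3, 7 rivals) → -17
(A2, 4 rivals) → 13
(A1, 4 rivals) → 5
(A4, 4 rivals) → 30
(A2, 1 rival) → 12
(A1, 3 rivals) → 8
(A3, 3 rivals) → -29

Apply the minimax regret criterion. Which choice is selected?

Column bests: 1 rival=12, 3 rivals=21, 4 rivals=30, 7 rivals=-4.
A1 regrets: 27, 13, 25, 0 → max 27
A2 regrets: 0, 0, 17, 18 → max 18
A3 regrets: 24, 50, 37, 13 → max 50
A4 regrets: 10, 37, 0, 0 → max 37
Smallest max regret = 18 → A2.

A2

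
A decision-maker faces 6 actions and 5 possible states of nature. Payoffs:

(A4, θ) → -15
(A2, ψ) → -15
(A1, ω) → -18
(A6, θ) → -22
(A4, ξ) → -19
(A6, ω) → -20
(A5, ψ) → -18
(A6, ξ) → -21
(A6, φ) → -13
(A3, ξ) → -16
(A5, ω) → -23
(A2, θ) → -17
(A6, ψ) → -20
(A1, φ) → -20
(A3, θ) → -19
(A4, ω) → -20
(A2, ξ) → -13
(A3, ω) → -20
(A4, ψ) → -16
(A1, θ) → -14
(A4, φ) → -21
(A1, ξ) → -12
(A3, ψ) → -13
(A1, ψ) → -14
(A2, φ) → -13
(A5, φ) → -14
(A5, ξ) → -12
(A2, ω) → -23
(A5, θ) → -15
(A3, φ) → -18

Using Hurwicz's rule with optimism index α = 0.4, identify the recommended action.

A1: 0.4·(-12) + 0.6·(-20) = -16.8
A2: 0.4·(-13) + 0.6·(-23) = -19
A3: 0.4·(-13) + 0.6·(-20) = -17.2
A4: 0.4·(-15) + 0.6·(-21) = -18.6
A5: 0.4·(-12) + 0.6·(-23) = -18.6
A6: 0.4·(-13) + 0.6·(-22) = -18.4
Highest Hurwicz score = -16.8 → A1.

A1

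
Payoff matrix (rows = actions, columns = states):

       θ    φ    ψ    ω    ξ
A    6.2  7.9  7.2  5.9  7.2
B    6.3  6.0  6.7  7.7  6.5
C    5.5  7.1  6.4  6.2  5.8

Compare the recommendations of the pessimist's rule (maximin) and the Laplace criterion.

maximin → B; laplace → A (disagree)

Row minima: A=5.9, B=6.0, C=5.5
Best worst-case = 6.0 → B.
Row averages: A=6.88, B=6.64, C=6.2
Highest average = 6.88 → A.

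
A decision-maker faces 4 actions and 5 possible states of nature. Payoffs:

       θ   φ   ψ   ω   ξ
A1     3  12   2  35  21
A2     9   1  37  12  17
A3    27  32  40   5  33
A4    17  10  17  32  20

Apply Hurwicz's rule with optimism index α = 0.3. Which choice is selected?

A1: 0.3·35 + 0.7·2 = 11.9
A2: 0.3·37 + 0.7·1 = 11.8
A3: 0.3·40 + 0.7·5 = 15.5
A4: 0.3·32 + 0.7·10 = 16.6
Highest Hurwicz score = 16.6 → A4.

A4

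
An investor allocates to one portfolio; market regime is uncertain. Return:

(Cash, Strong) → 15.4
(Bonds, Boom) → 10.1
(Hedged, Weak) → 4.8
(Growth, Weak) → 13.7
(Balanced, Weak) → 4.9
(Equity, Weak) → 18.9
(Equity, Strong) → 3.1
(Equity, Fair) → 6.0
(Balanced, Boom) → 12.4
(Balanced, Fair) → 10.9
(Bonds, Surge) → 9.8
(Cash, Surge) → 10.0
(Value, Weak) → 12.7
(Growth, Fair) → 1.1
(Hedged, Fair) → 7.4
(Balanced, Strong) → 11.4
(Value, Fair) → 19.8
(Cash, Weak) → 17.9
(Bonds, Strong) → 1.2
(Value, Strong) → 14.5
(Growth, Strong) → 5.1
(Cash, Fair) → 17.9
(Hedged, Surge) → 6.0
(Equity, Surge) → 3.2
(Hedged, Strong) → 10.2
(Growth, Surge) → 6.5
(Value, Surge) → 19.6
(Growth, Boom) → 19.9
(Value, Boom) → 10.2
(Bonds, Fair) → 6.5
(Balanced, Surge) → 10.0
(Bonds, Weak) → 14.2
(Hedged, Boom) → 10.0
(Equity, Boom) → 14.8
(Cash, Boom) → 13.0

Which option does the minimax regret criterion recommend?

Column bests: Weak=18.9, Fair=19.8, Strong=15.4, Boom=19.9, Surge=19.6.
Bonds regrets: 4.7, 13.3, 14.2, 9.8, 9.8 → max 14.2
Cash regrets: 1.0, 1.9, 0.0, 6.9, 9.6 → max 9.6
Growth regrets: 5.2, 18.7, 10.3, 0.0, 13.1 → max 18.7
Value regrets: 6.2, 0.0, 0.9, 9.7, 0.0 → max 9.7
Balanced regrets: 14.0, 8.9, 4.0, 7.5, 9.6 → max 14.0
Hedged regrets: 14.1, 12.4, 5.2, 9.9, 13.6 → max 14.1
Equity regrets: 0.0, 13.8, 12.3, 5.1, 16.4 → max 16.4
Smallest max regret = 9.6 → Cash.

Cash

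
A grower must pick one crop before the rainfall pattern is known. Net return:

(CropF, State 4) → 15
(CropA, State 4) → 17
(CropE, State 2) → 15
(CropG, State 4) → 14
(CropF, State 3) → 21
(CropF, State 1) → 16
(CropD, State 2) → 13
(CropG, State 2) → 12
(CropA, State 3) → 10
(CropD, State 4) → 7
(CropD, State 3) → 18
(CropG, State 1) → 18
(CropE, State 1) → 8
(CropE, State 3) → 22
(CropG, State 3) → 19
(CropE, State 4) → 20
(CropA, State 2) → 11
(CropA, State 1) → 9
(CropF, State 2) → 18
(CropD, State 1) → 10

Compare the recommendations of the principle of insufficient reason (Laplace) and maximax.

laplace → CropF; maximax → CropE (disagree)

Row averages: CropD=12, CropG=15.75, CropF=17.5, CropE=16.25, CropA=11.75
Highest average = 17.5 → CropF.
Row maxima: CropD=18, CropG=19, CropF=21, CropE=22, CropA=17
Best best-case = 22 → CropE.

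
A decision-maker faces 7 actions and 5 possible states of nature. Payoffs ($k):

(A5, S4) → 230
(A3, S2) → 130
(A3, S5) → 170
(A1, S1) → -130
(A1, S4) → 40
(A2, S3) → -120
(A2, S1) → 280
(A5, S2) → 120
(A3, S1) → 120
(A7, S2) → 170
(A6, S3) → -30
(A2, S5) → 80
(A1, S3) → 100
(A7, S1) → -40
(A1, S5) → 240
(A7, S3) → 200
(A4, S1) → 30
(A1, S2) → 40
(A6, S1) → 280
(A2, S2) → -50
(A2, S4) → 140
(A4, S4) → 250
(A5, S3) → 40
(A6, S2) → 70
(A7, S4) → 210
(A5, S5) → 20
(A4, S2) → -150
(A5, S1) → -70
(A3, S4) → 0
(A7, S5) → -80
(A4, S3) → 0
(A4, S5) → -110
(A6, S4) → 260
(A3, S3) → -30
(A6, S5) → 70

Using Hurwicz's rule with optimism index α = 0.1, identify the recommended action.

A1: 0.1·240 + 0.9·(-130) = -93
A2: 0.1·280 + 0.9·(-120) = -80
A3: 0.1·170 + 0.9·(-30) = -10
A4: 0.1·250 + 0.9·(-150) = -110
A5: 0.1·230 + 0.9·(-70) = -40
A6: 0.1·280 + 0.9·(-30) = 1
A7: 0.1·210 + 0.9·(-80) = -51
Highest Hurwicz score = 1 → A6.

A6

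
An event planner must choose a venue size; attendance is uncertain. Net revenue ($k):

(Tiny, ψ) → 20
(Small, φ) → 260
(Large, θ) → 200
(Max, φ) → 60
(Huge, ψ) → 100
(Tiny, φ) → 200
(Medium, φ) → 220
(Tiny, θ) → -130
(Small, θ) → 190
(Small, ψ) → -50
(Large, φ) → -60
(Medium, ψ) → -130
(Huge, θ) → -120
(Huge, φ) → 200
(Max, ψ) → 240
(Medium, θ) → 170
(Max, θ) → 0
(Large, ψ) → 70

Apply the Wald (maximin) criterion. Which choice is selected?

Max

Row minima: Tiny=-130, Small=-50, Medium=-130, Large=-60, Huge=-120, Max=0
Best worst-case = 0 → Max.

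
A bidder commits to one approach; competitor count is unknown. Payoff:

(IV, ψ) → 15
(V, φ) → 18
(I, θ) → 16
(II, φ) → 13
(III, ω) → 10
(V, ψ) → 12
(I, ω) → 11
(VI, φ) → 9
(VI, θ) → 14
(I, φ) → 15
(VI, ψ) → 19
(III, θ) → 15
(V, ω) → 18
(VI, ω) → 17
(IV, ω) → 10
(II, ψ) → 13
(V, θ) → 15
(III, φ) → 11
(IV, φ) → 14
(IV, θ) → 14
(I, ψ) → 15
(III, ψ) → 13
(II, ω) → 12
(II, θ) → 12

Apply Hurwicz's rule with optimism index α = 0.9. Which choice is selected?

I: 0.9·16 + 0.1·11 = 15.5
II: 0.9·13 + 0.1·12 = 12.9
III: 0.9·15 + 0.1·10 = 14.5
IV: 0.9·15 + 0.1·10 = 14.5
V: 0.9·18 + 0.1·12 = 17.4
VI: 0.9·19 + 0.1·9 = 18
Highest Hurwicz score = 18 → VI.

VI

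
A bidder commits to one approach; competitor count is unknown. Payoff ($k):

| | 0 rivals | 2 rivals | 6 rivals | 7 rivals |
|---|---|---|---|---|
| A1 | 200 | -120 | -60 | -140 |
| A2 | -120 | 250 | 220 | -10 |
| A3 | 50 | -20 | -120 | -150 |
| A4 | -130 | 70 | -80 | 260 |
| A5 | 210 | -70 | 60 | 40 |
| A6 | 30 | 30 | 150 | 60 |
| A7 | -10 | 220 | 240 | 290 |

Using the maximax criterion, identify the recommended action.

A7

Row maxima: A1=200, A2=250, A3=50, A4=260, A5=210, A6=150, A7=290
Best best-case = 290 → A7.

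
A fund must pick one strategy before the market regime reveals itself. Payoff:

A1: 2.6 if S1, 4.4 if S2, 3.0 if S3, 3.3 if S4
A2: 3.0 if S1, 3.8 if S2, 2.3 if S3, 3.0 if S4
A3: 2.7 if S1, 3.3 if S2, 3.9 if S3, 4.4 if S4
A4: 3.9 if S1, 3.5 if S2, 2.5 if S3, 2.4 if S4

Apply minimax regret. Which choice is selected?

A3

Column bests: S1=3.9, S2=4.4, S3=3.9, S4=4.4.
A1 regrets: 1.3, 0.0, 0.9, 1.1 → max 1.3
A2 regrets: 0.9, 0.6, 1.6, 1.4 → max 1.6
A3 regrets: 1.2, 1.1, 0.0, 0.0 → max 1.2
A4 regrets: 0.0, 0.9, 1.4, 2.0 → max 2.0
Smallest max regret = 1.2 → A3.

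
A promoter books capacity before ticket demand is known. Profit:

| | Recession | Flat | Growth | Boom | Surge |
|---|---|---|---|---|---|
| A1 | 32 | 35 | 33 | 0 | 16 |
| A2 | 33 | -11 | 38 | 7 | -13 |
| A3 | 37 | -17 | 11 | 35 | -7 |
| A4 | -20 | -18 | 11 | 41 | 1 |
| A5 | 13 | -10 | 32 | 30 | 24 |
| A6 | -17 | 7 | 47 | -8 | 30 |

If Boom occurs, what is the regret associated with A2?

Best payoff under Boom is 41.
Regret = 41 − 7 = 34.

34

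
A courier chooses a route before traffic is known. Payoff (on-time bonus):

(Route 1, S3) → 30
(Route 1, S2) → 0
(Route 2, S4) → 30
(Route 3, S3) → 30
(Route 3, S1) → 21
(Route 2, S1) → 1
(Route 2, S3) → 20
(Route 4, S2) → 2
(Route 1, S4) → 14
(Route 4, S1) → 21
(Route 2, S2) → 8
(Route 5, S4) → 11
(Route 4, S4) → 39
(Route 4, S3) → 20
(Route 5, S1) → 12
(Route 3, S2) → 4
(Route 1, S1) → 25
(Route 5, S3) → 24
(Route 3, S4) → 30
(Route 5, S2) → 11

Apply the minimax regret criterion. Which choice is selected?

Route 3

Column bests: S1=25, S2=11, S3=30, S4=39.
Route 1 regrets: 0, 11, 0, 25 → max 25
Route 2 regrets: 24, 3, 10, 9 → max 24
Route 3 regrets: 4, 7, 0, 9 → max 9
Route 4 regrets: 4, 9, 10, 0 → max 10
Route 5 regrets: 13, 0, 6, 28 → max 28
Smallest max regret = 9 → Route 3.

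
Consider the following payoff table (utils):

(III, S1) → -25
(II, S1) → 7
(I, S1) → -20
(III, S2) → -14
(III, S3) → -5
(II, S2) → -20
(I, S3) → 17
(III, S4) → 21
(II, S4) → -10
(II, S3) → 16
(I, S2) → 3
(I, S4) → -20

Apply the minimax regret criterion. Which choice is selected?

Column bests: S1=7, S2=3, S3=17, S4=21.
I regrets: 27, 0, 0, 41 → max 41
II regrets: 0, 23, 1, 31 → max 31
III regrets: 32, 17, 22, 0 → max 32
Smallest max regret = 31 → II.

II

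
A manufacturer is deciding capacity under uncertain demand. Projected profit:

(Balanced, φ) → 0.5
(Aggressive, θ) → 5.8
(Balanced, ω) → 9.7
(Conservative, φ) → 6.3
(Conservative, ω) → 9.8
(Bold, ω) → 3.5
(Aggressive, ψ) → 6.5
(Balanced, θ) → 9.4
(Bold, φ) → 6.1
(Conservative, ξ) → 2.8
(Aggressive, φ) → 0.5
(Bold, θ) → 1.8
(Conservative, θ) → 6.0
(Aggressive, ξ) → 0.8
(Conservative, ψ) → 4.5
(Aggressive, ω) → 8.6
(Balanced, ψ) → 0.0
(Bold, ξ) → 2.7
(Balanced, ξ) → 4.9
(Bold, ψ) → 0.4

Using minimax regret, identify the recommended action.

Column bests: θ=9.4, φ=6.3, ψ=6.5, ω=9.8, ξ=4.9.
Conservative regrets: 3.4, 0.0, 2.0, 0.0, 2.1 → max 3.4
Balanced regrets: 0.0, 5.8, 6.5, 0.1, 0.0 → max 6.5
Aggressive regrets: 3.6, 5.8, 0.0, 1.2, 4.1 → max 5.8
Bold regrets: 7.6, 0.2, 6.1, 6.3, 2.2 → max 7.6
Smallest max regret = 3.4 → Conservative.

Conservative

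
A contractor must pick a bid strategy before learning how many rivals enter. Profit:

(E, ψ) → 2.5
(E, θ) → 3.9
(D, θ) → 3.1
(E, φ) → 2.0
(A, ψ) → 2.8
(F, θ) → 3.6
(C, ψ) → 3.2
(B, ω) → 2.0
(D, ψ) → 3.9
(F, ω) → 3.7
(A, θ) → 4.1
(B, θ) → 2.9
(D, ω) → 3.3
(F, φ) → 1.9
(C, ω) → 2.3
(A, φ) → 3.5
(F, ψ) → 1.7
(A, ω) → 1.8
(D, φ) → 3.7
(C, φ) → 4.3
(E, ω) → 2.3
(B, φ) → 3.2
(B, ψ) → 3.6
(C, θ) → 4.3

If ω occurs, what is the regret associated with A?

Best payoff under ω is 3.7.
Regret = 3.7 − 1.8 = 1.9.

1.9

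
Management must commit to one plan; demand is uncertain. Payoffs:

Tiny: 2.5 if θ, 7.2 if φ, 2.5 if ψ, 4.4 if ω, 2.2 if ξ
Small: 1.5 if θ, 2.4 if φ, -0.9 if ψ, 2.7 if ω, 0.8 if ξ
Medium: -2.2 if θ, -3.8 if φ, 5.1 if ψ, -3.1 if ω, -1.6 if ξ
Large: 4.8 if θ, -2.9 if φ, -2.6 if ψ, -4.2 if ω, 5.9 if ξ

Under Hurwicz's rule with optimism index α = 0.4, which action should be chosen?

Tiny

Tiny: 0.4·7.2 + 0.6·2.2 = 4.2
Small: 0.4·2.7 + 0.6·(-0.9) = 0.54
Medium: 0.4·5.1 + 0.6·(-3.8) = -0.24
Large: 0.4·5.9 + 0.6·(-4.2) = -0.16
Highest Hurwicz score = 4.2 → Tiny.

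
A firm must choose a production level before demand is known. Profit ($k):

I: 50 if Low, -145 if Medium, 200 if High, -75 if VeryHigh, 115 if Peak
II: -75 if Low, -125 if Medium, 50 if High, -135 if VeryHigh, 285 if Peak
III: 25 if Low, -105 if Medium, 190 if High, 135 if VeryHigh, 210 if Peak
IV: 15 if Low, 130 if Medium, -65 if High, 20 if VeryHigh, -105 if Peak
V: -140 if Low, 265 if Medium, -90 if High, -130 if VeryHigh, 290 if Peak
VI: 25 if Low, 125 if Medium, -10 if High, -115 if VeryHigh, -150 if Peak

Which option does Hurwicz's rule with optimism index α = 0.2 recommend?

III

I: 0.2·200 + 0.8·(-145) = -76
II: 0.2·285 + 0.8·(-135) = -51
III: 0.2·210 + 0.8·(-105) = -42
IV: 0.2·130 + 0.8·(-105) = -58
V: 0.2·290 + 0.8·(-140) = -54
VI: 0.2·125 + 0.8·(-150) = -95
Highest Hurwicz score = -42 → III.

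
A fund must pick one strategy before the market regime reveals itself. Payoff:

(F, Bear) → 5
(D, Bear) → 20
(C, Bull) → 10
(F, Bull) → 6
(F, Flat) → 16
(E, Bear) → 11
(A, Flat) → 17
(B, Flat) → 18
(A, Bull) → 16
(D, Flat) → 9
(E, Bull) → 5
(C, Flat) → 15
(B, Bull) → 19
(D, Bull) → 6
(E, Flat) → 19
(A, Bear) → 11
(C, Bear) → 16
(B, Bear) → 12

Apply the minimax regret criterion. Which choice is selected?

Column bests: Bear=20, Flat=19, Bull=19.
A regrets: 9, 2, 3 → max 9
B regrets: 8, 1, 0 → max 8
C regrets: 4, 4, 9 → max 9
D regrets: 0, 10, 13 → max 13
E regrets: 9, 0, 14 → max 14
F regrets: 15, 3, 13 → max 15
Smallest max regret = 8 → B.

B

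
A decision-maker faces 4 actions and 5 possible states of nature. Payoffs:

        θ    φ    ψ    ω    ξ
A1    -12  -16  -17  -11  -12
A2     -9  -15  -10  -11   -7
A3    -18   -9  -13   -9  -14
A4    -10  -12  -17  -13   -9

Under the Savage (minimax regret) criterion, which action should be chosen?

A2

Column bests: θ=-9, φ=-9, ψ=-10, ω=-9, ξ=-7.
A1 regrets: 3, 7, 7, 2, 5 → max 7
A2 regrets: 0, 6, 0, 2, 0 → max 6
A3 regrets: 9, 0, 3, 0, 7 → max 9
A4 regrets: 1, 3, 7, 4, 2 → max 7
Smallest max regret = 6 → A2.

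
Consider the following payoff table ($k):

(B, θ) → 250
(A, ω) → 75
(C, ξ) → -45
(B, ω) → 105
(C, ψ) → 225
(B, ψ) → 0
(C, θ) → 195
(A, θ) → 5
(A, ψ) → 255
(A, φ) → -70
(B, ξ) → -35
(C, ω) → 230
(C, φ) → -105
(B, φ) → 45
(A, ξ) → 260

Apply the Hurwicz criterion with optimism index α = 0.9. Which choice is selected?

A: 0.9·260 + 0.1·(-70) = 227
B: 0.9·250 + 0.1·(-35) = 221.5
C: 0.9·230 + 0.1·(-105) = 196.5
Highest Hurwicz score = 227 → A.

A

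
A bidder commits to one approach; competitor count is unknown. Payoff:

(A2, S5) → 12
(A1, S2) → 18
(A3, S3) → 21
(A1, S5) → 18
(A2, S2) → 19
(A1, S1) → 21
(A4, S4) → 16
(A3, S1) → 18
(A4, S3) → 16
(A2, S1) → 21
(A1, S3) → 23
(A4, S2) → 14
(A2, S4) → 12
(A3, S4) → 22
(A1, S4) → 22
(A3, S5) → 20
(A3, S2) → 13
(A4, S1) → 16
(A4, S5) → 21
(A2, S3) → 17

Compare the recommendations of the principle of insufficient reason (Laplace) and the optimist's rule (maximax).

Row averages: A1=20.4, A2=16.2, A3=18.8, A4=16.6
Highest average = 20.4 → A1.
Row maxima: A1=23, A2=21, A3=22, A4=21
Best best-case = 23 → A1.

laplace → A1; maximax → A1 (agree)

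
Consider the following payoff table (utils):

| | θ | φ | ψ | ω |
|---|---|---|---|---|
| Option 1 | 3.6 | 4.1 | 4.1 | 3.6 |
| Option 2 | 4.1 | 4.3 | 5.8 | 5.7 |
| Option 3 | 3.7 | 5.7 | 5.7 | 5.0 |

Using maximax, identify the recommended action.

Row maxima: Option 1=4.1, Option 2=5.8, Option 3=5.7
Best best-case = 5.8 → Option 2.

Option 2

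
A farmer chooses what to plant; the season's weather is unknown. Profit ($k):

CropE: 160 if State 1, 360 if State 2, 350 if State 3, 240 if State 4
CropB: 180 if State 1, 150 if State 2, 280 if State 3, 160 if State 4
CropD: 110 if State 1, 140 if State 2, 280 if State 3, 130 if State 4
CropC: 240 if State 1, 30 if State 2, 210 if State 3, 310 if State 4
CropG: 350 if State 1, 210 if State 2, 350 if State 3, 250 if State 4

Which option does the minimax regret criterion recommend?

CropG

Column bests: State 1=350, State 2=360, State 3=350, State 4=310.
CropE regrets: 190, 0, 0, 70 → max 190
CropB regrets: 170, 210, 70, 150 → max 210
CropD regrets: 240, 220, 70, 180 → max 240
CropC regrets: 110, 330, 140, 0 → max 330
CropG regrets: 0, 150, 0, 60 → max 150
Smallest max regret = 150 → CropG.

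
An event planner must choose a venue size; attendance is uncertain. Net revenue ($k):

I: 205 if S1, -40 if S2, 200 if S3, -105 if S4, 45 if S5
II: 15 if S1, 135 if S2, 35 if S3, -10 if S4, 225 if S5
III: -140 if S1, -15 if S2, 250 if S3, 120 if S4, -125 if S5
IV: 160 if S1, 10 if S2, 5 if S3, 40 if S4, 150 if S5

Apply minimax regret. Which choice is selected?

Column bests: S1=205, S2=135, S3=250, S4=120, S5=225.
I regrets: 0, 175, 50, 225, 180 → max 225
II regrets: 190, 0, 215, 130, 0 → max 215
III regrets: 345, 150, 0, 0, 350 → max 350
IV regrets: 45, 125, 245, 80, 75 → max 245
Smallest max regret = 215 → II.

II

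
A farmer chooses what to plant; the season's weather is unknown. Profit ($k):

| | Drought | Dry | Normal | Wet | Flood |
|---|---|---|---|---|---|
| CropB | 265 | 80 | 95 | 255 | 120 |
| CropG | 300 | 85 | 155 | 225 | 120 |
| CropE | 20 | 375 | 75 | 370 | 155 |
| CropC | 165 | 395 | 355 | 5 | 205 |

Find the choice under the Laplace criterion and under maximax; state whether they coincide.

laplace → CropC; maximax → CropC (agree)

Row averages: CropB=163, CropG=177, CropE=199, CropC=225
Highest average = 225 → CropC.
Row maxima: CropB=265, CropG=300, CropE=375, CropC=395
Best best-case = 395 → CropC.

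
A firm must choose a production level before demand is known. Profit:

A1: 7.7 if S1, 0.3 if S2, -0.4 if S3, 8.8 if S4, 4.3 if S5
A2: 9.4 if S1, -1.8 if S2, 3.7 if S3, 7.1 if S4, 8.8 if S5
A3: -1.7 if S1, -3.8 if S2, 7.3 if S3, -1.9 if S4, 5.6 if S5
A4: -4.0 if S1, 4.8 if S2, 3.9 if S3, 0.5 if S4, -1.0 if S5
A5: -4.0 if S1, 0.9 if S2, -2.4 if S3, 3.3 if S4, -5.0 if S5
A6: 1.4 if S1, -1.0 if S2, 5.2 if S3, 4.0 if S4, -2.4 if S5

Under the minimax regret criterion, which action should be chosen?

A2

Column bests: S1=9.4, S2=4.8, S3=7.3, S4=8.8, S5=8.8.
A1 regrets: 1.7, 4.5, 7.7, 0.0, 4.5 → max 7.7
A2 regrets: 0.0, 6.6, 3.6, 1.7, 0.0 → max 6.6
A3 regrets: 11.1, 8.6, 0.0, 10.7, 3.2 → max 11.1
A4 regrets: 13.4, 0.0, 3.4, 8.3, 9.8 → max 13.4
A5 regrets: 13.4, 3.9, 9.7, 5.5, 13.8 → max 13.8
A6 regrets: 8.0, 5.8, 2.1, 4.8, 11.2 → max 11.2
Smallest max regret = 6.6 → A2.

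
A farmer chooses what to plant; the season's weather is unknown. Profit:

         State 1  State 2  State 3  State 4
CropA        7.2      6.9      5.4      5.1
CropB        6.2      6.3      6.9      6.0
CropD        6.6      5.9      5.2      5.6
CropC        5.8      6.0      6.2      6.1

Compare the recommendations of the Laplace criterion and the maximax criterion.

laplace → CropB; maximax → CropA (disagree)

Row averages: CropA=6.15, CropB=6.35, CropD=5.825, CropC=6.025
Highest average = 6.35 → CropB.
Row maxima: CropA=7.2, CropB=6.9, CropD=6.6, CropC=6.2
Best best-case = 7.2 → CropA.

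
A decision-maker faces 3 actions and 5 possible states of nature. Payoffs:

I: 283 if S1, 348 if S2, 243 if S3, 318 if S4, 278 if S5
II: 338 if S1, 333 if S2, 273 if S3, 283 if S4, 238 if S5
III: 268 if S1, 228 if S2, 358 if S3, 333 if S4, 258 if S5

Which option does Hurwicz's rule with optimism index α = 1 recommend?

I: 1·348 + 0·243 = 348
II: 1·338 + 0·238 = 338
III: 1·358 + 0·228 = 358
Highest Hurwicz score = 358 → III.

III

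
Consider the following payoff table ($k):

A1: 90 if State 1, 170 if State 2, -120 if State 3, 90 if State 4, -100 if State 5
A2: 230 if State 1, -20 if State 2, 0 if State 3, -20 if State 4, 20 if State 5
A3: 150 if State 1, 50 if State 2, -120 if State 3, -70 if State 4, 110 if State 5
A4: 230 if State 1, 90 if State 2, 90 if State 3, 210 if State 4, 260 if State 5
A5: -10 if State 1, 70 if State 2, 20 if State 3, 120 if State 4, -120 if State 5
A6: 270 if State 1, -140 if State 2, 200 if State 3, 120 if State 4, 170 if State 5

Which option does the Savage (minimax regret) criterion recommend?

A4

Column bests: State 1=270, State 2=170, State 3=200, State 4=210, State 5=260.
A1 regrets: 180, 0, 320, 120, 360 → max 360
A2 regrets: 40, 190, 200, 230, 240 → max 240
A3 regrets: 120, 120, 320, 280, 150 → max 320
A4 regrets: 40, 80, 110, 0, 0 → max 110
A5 regrets: 280, 100, 180, 90, 380 → max 380
A6 regrets: 0, 310, 0, 90, 90 → max 310
Smallest max regret = 110 → A4.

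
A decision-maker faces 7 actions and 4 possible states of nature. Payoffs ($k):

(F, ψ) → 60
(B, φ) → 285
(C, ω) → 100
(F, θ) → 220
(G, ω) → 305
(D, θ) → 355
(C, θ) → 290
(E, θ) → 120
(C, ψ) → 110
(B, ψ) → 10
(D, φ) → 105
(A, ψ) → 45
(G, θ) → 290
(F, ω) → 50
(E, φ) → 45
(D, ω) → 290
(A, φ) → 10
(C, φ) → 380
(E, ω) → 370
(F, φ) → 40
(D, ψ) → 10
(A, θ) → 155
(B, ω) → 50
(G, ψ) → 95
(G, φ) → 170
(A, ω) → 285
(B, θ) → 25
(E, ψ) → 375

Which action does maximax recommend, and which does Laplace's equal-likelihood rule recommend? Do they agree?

maximax → C; laplace → E (disagree)

Row maxima: A=285, B=285, C=380, D=355, E=375, F=220, G=305
Best best-case = 380 → C.
Row averages: A=123.75, B=92.5, C=220, D=190, E=227.5, F=92.5, G=215
Highest average = 227.5 → E.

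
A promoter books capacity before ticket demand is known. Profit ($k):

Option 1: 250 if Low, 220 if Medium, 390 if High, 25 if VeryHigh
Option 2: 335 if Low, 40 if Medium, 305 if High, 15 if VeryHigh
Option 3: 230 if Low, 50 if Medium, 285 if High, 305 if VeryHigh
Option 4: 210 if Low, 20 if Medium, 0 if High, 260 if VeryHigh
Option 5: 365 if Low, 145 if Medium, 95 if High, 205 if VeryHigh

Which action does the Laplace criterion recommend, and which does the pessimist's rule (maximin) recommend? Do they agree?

Row averages: Option 1=221.25, Option 2=173.75, Option 3=217.5, Option 4=122.5, Option 5=202.5
Highest average = 221.25 → Option 1.
Row minima: Option 1=25, Option 2=15, Option 3=50, Option 4=0, Option 5=95
Best worst-case = 95 → Option 5.

laplace → Option 1; maximin → Option 5 (disagree)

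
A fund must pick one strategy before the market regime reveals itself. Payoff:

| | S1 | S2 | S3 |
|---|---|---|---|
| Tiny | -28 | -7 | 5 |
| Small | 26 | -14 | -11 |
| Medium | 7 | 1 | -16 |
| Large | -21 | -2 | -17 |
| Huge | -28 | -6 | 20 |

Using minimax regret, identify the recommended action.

Column bests: S1=26, S2=1, S3=20.
Tiny regrets: 54, 8, 15 → max 54
Small regrets: 0, 15, 31 → max 31
Medium regrets: 19, 0, 36 → max 36
Large regrets: 47, 3, 37 → max 47
Huge regrets: 54, 7, 0 → max 54
Smallest max regret = 31 → Small.

Small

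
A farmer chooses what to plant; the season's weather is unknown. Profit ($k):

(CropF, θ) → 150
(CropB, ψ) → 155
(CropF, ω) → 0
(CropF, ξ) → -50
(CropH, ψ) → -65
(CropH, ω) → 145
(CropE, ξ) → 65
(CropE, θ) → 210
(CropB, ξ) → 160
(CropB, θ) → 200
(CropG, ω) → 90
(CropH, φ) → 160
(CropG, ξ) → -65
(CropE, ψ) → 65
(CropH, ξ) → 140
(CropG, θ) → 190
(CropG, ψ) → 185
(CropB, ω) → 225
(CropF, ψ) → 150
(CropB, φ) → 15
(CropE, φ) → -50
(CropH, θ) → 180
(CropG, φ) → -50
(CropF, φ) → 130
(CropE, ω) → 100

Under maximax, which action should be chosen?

CropB

Row maxima: CropB=225, CropH=180, CropF=150, CropG=190, CropE=210
Best best-case = 225 → CropB.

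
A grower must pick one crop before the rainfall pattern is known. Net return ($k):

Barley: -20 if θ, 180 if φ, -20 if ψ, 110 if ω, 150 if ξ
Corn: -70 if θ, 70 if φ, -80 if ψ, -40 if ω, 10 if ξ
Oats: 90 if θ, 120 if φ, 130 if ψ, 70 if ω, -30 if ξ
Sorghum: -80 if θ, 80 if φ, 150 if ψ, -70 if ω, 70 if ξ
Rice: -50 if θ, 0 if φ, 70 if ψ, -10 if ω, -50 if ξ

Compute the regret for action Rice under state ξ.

Best payoff under ξ is 150.
Regret = 150 − (-50) = 200.

200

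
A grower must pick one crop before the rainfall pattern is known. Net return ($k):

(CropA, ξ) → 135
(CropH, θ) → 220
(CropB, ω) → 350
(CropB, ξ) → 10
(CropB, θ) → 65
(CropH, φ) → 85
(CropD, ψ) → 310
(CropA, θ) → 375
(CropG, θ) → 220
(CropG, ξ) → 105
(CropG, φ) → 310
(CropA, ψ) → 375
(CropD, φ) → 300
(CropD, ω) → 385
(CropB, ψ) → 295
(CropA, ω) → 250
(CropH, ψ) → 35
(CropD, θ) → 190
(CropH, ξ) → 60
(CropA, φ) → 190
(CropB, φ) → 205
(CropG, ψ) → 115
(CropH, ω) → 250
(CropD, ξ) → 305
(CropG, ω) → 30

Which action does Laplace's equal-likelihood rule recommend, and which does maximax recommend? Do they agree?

laplace → CropD; maximax → CropD (agree)

Row averages: CropD=298, CropA=265, CropB=185, CropH=130, CropG=156
Highest average = 298 → CropD.
Row maxima: CropD=385, CropA=375, CropB=350, CropH=250, CropG=310
Best best-case = 385 → CropD.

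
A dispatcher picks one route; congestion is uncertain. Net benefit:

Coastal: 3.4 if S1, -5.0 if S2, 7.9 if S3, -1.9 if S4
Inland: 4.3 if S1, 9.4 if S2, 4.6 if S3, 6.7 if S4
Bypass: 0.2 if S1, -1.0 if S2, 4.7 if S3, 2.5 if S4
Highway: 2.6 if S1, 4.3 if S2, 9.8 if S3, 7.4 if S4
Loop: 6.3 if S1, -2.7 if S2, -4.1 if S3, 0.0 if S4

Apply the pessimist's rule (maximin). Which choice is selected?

Row minima: Coastal=-5.0, Inland=4.3, Bypass=-1.0, Highway=2.6, Loop=-4.1
Best worst-case = 4.3 → Inland.

Inland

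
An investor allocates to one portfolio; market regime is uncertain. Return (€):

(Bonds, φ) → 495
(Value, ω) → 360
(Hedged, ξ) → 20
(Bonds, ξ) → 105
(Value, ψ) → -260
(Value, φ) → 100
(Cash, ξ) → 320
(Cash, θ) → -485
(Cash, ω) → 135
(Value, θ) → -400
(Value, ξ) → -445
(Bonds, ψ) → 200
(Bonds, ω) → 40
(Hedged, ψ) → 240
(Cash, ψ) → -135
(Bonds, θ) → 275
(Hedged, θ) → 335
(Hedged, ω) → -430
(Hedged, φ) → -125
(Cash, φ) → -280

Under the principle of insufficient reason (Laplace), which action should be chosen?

Row averages: Bonds=223, Cash=-89, Value=-129, Hedged=8
Highest average = 223 → Bonds.

Bonds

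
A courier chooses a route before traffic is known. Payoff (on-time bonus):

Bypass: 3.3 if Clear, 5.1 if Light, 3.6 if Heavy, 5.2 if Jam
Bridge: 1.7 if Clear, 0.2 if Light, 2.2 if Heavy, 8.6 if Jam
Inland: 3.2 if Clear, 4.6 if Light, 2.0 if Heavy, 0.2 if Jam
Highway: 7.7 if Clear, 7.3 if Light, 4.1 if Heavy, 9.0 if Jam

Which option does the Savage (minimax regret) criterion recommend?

Highway

Column bests: Clear=7.7, Light=7.3, Heavy=4.1, Jam=9.0.
Bypass regrets: 4.4, 2.2, 0.5, 3.8 → max 4.4
Bridge regrets: 6.0, 7.1, 1.9, 0.4 → max 7.1
Inland regrets: 4.5, 2.7, 2.1, 8.8 → max 8.8
Highway regrets: 0.0, 0.0, 0.0, 0.0 → max 0.0
Smallest max regret = 0.0 → Highway.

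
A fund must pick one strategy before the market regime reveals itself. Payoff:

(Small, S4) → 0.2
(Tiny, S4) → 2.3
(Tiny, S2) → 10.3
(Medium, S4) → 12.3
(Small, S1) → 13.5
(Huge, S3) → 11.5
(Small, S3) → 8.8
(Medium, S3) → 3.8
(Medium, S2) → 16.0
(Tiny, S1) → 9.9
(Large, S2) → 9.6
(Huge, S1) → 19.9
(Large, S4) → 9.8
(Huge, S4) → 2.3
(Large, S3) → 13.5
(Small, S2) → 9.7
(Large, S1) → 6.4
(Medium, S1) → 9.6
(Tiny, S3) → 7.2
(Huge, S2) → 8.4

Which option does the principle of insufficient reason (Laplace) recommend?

Row averages: Tiny=7.425, Small=8.05, Medium=10.425, Large=9.825, Huge=10.525
Highest average = 10.525 → Huge.

Huge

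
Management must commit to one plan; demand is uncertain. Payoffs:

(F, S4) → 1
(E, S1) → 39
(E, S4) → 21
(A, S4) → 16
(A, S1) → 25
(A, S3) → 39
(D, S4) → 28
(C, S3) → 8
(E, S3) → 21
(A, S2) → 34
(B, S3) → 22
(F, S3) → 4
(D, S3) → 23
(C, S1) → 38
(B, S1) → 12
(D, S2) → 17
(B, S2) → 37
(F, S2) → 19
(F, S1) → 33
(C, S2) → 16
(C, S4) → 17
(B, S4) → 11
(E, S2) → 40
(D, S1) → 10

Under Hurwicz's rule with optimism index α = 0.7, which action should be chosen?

A: 0.7·39 + 0.3·16 = 32.1
B: 0.7·37 + 0.3·11 = 29.2
C: 0.7·38 + 0.3·8 = 29
D: 0.7·28 + 0.3·10 = 22.6
E: 0.7·40 + 0.3·21 = 34.3
F: 0.7·33 + 0.3·1 = 23.4
Highest Hurwicz score = 34.3 → E.

E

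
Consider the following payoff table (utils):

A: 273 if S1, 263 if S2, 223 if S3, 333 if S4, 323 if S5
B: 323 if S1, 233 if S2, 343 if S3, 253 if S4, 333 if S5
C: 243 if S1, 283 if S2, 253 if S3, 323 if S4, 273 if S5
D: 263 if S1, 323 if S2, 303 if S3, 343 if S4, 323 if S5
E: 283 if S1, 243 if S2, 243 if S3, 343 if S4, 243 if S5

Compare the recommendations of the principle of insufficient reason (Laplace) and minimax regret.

Row averages: A=283, B=297, C=275, D=311, E=271
Highest average = 311 → D.
Column bests: S1=323, S2=323, S3=343, S4=343, S5=333.
A regrets: 50, 60, 120, 10, 10 → max 120
B regrets: 0, 90, 0, 90, 0 → max 90
C regrets: 80, 40, 90, 20, 60 → max 90
D regrets: 60, 0, 40, 0, 10 → max 60
E regrets: 40, 80, 100, 0, 90 → max 100
Smallest max regret = 60 → D.

laplace → D; minimax regret → D (agree)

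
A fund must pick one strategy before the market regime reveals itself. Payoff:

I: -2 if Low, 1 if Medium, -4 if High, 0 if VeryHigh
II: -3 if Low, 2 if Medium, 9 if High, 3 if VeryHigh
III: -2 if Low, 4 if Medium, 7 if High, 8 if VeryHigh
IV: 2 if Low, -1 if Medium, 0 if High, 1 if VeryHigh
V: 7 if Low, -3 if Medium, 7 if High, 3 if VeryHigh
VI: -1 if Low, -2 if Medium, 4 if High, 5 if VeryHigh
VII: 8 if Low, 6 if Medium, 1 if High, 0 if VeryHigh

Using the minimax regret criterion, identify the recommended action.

VII

Column bests: Low=8, Medium=6, High=9, VeryHigh=8.
I regrets: 10, 5, 13, 8 → max 13
II regrets: 11, 4, 0, 5 → max 11
III regrets: 10, 2, 2, 0 → max 10
IV regrets: 6, 7, 9, 7 → max 9
V regrets: 1, 9, 2, 5 → max 9
VI regrets: 9, 8, 5, 3 → max 9
VII regrets: 0, 0, 8, 8 → max 8
Smallest max regret = 8 → VII.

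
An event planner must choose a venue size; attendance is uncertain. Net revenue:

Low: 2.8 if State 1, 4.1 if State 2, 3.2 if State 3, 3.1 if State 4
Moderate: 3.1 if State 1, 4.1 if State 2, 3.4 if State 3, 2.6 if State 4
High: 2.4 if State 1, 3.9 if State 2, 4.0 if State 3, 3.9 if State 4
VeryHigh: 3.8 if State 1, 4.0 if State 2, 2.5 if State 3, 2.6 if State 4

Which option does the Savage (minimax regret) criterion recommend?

Column bests: State 1=3.8, State 2=4.1, State 3=4.0, State 4=3.9.
Low regrets: 1.0, 0.0, 0.8, 0.8 → max 1.0
Moderate regrets: 0.7, 0.0, 0.6, 1.3 → max 1.3
High regrets: 1.4, 0.2, 0.0, 0.0 → max 1.4
VeryHigh regrets: 0.0, 0.1, 1.5, 1.3 → max 1.5
Smallest max regret = 1.0 → Low.

Low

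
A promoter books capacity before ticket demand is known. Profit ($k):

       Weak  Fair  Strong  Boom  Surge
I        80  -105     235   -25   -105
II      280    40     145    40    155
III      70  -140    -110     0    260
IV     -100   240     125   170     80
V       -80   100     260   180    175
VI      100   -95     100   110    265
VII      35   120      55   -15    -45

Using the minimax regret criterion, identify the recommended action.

II

Column bests: Weak=280, Fair=240, Strong=260, Boom=180, Surge=265.
I regrets: 200, 345, 25, 205, 370 → max 370
II regrets: 0, 200, 115, 140, 110 → max 200
III regrets: 210, 380, 370, 180, 5 → max 380
IV regrets: 380, 0, 135, 10, 185 → max 380
V regrets: 360, 140, 0, 0, 90 → max 360
VI regrets: 180, 335, 160, 70, 0 → max 335
VII regrets: 245, 120, 205, 195, 310 → max 310
Smallest max regret = 200 → II.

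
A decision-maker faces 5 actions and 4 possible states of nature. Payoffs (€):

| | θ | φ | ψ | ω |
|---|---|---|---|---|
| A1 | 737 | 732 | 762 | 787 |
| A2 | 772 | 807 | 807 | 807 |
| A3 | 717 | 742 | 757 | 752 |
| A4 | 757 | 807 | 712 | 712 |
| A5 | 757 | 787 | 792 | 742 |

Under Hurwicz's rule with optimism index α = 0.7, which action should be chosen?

A1: 0.7·787 + 0.3·732 = 770.5
A2: 0.7·807 + 0.3·772 = 796.5
A3: 0.7·757 + 0.3·717 = 745
A4: 0.7·807 + 0.3·712 = 778.5
A5: 0.7·792 + 0.3·742 = 777
Highest Hurwicz score = 796.5 → A2.

A2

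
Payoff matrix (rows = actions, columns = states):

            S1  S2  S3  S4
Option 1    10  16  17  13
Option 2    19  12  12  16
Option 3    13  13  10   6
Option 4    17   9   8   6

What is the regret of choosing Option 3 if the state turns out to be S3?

7

Best payoff under S3 is 17.
Regret = 17 − 10 = 7.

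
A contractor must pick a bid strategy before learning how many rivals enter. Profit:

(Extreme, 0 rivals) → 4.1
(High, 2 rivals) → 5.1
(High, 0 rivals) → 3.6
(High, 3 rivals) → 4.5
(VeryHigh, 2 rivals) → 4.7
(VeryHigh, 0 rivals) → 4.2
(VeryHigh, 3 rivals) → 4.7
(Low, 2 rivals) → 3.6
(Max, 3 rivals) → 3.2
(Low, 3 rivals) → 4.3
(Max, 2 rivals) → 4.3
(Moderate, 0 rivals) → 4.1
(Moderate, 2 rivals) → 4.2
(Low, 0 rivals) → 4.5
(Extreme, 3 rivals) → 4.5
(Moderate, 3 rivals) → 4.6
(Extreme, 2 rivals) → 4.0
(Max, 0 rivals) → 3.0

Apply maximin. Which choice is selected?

VeryHigh

Row minima: Low=3.6, Moderate=4.1, High=3.6, VeryHigh=4.2, Extreme=4.0, Max=3.0
Best worst-case = 4.2 → VeryHigh.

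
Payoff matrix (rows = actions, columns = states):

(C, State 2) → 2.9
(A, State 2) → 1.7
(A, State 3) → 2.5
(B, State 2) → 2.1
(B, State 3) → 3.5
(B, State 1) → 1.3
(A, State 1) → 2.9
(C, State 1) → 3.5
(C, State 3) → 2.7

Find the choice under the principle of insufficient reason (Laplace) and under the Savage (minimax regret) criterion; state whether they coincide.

Row averages: A=71/30, B=2.3, C=91/30
Highest average = 91/30 → C.
Column bests: State 1=3.5, State 2=2.9, State 3=3.5.
A regrets: 0.6, 1.2, 1.0 → max 1.2
B regrets: 2.2, 0.8, 0.0 → max 2.2
C regrets: 0.0, 0.0, 0.8 → max 0.8
Smallest max regret = 0.8 → C.

laplace → C; minimax regret → C (agree)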